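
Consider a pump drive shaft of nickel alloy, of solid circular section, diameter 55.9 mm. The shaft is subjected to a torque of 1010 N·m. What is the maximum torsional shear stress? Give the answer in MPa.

J = πd⁴/32 = π(0.0559)⁴/32 = 9.586×10^-7 m⁴.
τ_max = T·r/J = 1010 × 0.0279 / 9.586×10^-7 = 2.945×10^7 Pa.

29.4 MPa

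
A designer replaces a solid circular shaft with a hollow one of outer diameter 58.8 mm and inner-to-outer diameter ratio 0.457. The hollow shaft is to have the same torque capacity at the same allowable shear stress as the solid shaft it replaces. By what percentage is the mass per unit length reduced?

18.5 %

Equal τ_max and T ⇒ the solid shaft needs d_s³ = d_o³(1−k⁴), so d_s = 58.8·(1−0.457⁴)^(1/3) = 57.93 mm.
Area ratio A_h/A_s = d_o²(1−k²)/d_s² = (1−k²)/(1−k⁴)^(2/3) = 0.8150.
Mass saving = 1 − 0.8150 = 18.5 %.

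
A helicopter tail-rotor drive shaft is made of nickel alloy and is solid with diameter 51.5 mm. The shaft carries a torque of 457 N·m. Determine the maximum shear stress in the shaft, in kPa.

17000 kPa

J = πd⁴/32 = π(0.0515)⁴/32 = 6.906×10^-7 m⁴.
τ_max = T·r/J = 457.0 × 0.0257 / 6.906×10^-7 = 1.704×10^7 Pa.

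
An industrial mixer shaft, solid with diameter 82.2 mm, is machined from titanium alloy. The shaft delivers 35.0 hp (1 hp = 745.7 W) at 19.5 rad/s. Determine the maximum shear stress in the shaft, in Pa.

1.23e7 Pa

ω = 19.5 rad/s, so T = P/ω = 35.0×745.7 / 19.50 = 1338 N·m.
J = πd⁴/32 = π(0.0822)⁴/32 = 4.482×10^-6 m⁴.
τ_max = T·r/J = 1338 × 0.0411 / 4.482×10^-6 = 1.227×10^7 Pa.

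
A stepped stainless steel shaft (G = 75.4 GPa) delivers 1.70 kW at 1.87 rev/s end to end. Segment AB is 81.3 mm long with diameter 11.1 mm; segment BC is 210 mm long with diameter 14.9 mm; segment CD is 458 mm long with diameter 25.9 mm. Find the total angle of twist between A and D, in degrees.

11.9°

ω = 2π·1.87 = 11.75 rad/s, so T = P/ω = 1.70×10³ / 11.75 = 144.7 N·m.
J_AB = π(0.0111)⁴/32 = 1.49×10^-9 m⁴; J_BC = π(0.0149)⁴/32 = 4.84×10^-9 m⁴; J_CD = π(0.0259)⁴/32 = 4.42×10^-8 m⁴.
θ = (T/G)·Σ L_i/J_i = (144.7/75.4×10⁹)·(0.0813/1.49×10^-9 + 0.210/4.84×10^-9 + 0.458/4.42×10^-8) = 0.2078 rad.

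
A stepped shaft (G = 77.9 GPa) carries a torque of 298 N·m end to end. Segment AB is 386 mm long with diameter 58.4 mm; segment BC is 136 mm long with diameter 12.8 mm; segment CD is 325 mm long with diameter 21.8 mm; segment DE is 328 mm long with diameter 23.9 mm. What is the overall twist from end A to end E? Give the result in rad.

0.294 rad

J_AB = π(0.0584)⁴/32 = 1.14×10^-6 m⁴; J_BC = π(0.0128)⁴/32 = 2.64×10^-9 m⁴; J_CD = π(0.0218)⁴/32 = 2.22×10^-8 m⁴; J_DE = π(0.0239)⁴/32 = 3.20×10^-8 m⁴.
θ = (T/G)·Σ L_i/J_i = (298.0/77.9×10⁹)·(0.386/1.14×10^-6 + 0.136/2.64×10^-9 + 0.325/2.22×10^-8 + 0.328/3.20×10^-8) = 0.2939 rad.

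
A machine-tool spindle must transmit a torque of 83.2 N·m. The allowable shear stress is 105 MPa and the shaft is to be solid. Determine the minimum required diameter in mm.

15.9 mm

For a solid shaft τ_max = 16T/(πd³), so d = (16T/(π τ_allow))^(1/3) = (16·83.20/(π·1.05×10^8))^(1/3) = 0.01592 m.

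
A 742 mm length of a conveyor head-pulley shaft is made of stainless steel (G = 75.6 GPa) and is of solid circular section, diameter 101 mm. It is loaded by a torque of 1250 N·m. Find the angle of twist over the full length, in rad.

0.00120 rad

J = πd⁴/32 = π(0.101)⁴/32 = 1.022×10^-5 m⁴.
θ = T·L/(G·J) = 1250 × 0.742 / (75.6×10⁹ × 1.022×10^-5) = 1.201×10^-3 rad.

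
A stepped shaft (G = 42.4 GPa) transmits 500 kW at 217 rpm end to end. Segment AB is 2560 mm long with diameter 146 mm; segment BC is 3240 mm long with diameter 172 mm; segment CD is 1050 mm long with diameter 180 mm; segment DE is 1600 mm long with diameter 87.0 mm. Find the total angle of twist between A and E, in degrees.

ω = 2π·217/60 = 22.72 rad/s, so T = P/ω = 500×10³ / 22.72 = 22000 N·m.
J_AB = π(0.146)⁴/32 = 4.46×10^-5 m⁴; J_BC = π(0.172)⁴/32 = 8.59×10^-5 m⁴; J_CD = π(0.180)⁴/32 = 1.03×10^-4 m⁴; J_DE = π(0.0870)⁴/32 = 5.62×10^-6 m⁴.
θ = (T/G)·Σ L_i/J_i = (22000/42.4×10⁹)·(2.56/4.46×10^-5 + 3.24/8.59×10^-5 + 1.05/1.03×10^-4 + 1.60/5.62×10^-6) = 0.2023 rad.

11.6°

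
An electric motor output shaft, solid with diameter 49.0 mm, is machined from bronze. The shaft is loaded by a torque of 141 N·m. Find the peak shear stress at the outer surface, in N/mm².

6.10 N/mm²

J = πd⁴/32 = π(0.0490)⁴/32 = 5.660×10^-7 m⁴.
τ_max = T·r/J = 141.0 × 0.0245 / 5.660×10^-7 = 6.104×10^6 Pa.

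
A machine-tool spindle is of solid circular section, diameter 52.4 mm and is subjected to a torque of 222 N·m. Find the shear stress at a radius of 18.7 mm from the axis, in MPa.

J = πd⁴/32 = π(0.0524)⁴/32 = 7.402×10^-7 m⁴.
Shear stress varies linearly with radius: τ = T·r/J = 222.0 × 0.0187 / 7.402×10^-7 = 5.609×10^6 Pa.

5.61 MPa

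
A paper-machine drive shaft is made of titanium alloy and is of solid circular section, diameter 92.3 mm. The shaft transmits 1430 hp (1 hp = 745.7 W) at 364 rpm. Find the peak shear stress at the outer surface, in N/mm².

ω = 2π·364/60 = 38.12 rad/s, so T = P/ω = 1430×745.7 / 38.12 = 27980 N·m.
J = πd⁴/32 = π(0.0923)⁴/32 = 7.125×10^-6 m⁴.
τ_max = T·r/J = 27980 × 0.0461 / 7.125×10^-6 = 1.812×10^8 Pa.

181 N/mm²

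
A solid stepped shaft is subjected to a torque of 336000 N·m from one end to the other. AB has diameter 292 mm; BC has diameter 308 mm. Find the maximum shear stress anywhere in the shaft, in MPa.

Under the same torque, τ_max = 16T/(πd³) is largest where d is smallest — segment AB (d = 292 mm).
τ_max = 16·336000/(π·(0.292)³) = 6.873×10^7 Pa.

68.7 MPa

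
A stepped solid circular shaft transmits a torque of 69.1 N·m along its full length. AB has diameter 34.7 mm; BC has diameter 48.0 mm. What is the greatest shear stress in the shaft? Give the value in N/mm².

8.42 N/mm²

Under the same torque, τ_max = 16T/(πd³) is largest where d is smallest — segment AB (d = 34.7 mm).
τ_max = 16·69.10/(π·(0.0347)³) = 8.423×10^6 Pa.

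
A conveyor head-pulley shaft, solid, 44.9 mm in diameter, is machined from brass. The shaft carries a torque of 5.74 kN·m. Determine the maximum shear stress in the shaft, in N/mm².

J = πd⁴/32 = π(0.0449)⁴/32 = 3.990×10^-7 m⁴.
τ_max = T·r/J = 5740 × 0.0224 / 3.990×10^-7 = 3.230×10^8 Pa.

323 N/mm²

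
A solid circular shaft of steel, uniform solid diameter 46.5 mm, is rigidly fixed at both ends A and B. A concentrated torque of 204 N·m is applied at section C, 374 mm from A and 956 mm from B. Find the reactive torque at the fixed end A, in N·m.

147 N·m

With uniform GJ and both ends fixed, compatibility θ_AC = θ_CB gives T_A·a = T_B·b, together with T_A + T_B = T₀.
T_A = T₀·b/(a+b) = 204.0·956/1330 = 146.6 N·m; T_B = 57.37 N·m.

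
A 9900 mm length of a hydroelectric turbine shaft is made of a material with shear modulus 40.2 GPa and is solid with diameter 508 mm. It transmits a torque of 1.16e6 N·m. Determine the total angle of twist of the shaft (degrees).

J = πd⁴/32 = π(0.508)⁴/32 = 6.538×10^-3 m⁴.
θ = T·L/(G·J) = 1.160e6 × 9.90 / (40.2×10⁹ × 6.538×10^-3) = 0.04369 rad.

2.50°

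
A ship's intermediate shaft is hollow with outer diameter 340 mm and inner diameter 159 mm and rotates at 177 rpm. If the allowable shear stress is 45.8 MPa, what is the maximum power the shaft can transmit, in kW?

6240 kW

J = π(d_o⁴ − d_i⁴)/32 = π(0.340⁴ − 0.159⁴)/32 = 1.249×10^-3 m⁴.
T_max = τ_allow·J/r = 4.58×10^7 × 1.249×10^-3 / 0.170 = 336500 N·m.
ω = 2π·177/60 = 18.54 rad/s, so P_max = T_max·ω = 6.238×10^6 W.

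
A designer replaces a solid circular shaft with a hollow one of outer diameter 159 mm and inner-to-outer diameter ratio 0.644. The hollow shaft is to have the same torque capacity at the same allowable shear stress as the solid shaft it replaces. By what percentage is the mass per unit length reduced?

33.6 %

Equal τ_max and T ⇒ the solid shaft needs d_s³ = d_o³(1−k⁴), so d_s = 159·(1−0.644⁴)^(1/3) = 149.3 mm.
Area ratio A_h/A_s = d_o²(1−k²)/d_s² = (1−k²)/(1−k⁴)^(2/3) = 0.6637.
Mass saving = 1 − 0.6637 = 33.6 %.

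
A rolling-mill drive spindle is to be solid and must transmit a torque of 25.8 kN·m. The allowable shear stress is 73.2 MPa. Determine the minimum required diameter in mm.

For a solid shaft τ_max = 16T/(πd³), so d = (16T/(π τ_allow))^(1/3) = (16·25800/(π·7.32×10^7))^(1/3) = 0.1215 m.

122 mm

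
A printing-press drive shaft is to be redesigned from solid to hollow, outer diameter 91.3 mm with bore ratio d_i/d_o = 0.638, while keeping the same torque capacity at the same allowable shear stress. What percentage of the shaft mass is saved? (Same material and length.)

Equal τ_max and T ⇒ the solid shaft needs d_s³ = d_o³(1−k⁴), so d_s = 91.3·(1−0.638⁴)^(1/3) = 85.95 mm.
Area ratio A_h/A_s = d_o²(1−k²)/d_s² = (1−k²)/(1−k⁴)^(2/3) = 0.6691.
Mass saving = 1 − 0.6691 = 33.1 %.

33.1 %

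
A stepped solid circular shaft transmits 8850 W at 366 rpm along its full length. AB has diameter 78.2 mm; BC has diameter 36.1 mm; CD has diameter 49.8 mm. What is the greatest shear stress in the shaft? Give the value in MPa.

ω = 2π·366/60 = 38.33 rad/s, so T = P/ω = 8850 / 38.33 = 230.9 N·m.
Under the same torque, τ_max = 16T/(πd³) is largest where d is smallest — segment BC (d = 36.1 mm).
τ_max = 16·230.9/(π·(0.0361)³) = 2.500×10^7 Pa.

25.0 MPa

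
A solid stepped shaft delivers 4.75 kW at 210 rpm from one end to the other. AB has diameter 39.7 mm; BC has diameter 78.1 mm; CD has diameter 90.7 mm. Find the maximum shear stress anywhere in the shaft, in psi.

2550 psi

ω = 2π·210/60 = 21.99 rad/s, so T = P/ω = 4.75×10³ / 21.99 = 216.0 N·m.
Under the same torque, τ_max = 16T/(πd³) is largest where d is smallest — segment AB (d = 39.7 mm).
τ_max = 16·216.0/(π·(0.0397)³) = 1.758×10^7 Pa.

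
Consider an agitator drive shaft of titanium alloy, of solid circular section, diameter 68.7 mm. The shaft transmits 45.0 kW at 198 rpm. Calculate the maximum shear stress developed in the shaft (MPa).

ω = 2π·198/60 = 20.73 rad/s, so T = P/ω = 45.0×10³ / 20.73 = 2170 N·m.
J = πd⁴/32 = π(0.0687)⁴/32 = 2.187×10^-6 m⁴.
τ_max = T·r/J = 2170 × 0.0343 / 2.187×10^-6 = 3.409×10^7 Pa.

34.1 MPa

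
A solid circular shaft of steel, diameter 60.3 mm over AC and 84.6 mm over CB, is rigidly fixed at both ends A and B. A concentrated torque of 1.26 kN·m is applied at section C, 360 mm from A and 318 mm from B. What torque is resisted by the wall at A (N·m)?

Compatibility: T_A·a/J_AC = T_B·b/J_CB with T_A + T_B = T₀.
J_AC = 1.30×10^-6 m⁴, J_CB = 5.03×10^-6 m⁴, so T_A = T₀·(J_AC/a)/((J_AC/a)+(J_CB/b)) = 233.9 N·m, T_B = 1026 N·m.

234 N·m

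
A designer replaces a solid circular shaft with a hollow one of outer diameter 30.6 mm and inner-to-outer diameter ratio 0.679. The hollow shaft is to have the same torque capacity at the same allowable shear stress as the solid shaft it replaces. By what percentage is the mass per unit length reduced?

Equal τ_max and T ⇒ the solid shaft needs d_s³ = d_o³(1−k⁴), so d_s = 30.6·(1−0.679⁴)^(1/3) = 28.26 mm.
Area ratio A_h/A_s = d_o²(1−k²)/d_s² = (1−k²)/(1−k⁴)^(2/3) = 0.6320.
Mass saving = 1 − 0.6320 = 36.8 %.

36.8 %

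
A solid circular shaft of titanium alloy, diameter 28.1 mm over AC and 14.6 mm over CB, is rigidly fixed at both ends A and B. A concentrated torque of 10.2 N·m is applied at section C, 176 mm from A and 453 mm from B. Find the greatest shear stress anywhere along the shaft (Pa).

2.28e6 Pa

Compatibility: T_A·a/J_AC = T_B·b/J_CB with T_A + T_B = T₀.
J_AC = 6.12×10^-8 m⁴, J_CB = 4.46×10^-9 m⁴, so T_A = T₀·(J_AC/a)/((J_AC/a)+(J_CB/b)) = 9.919 N·m, T_B = 0.2809 N·m.
τ in each portion: τ_AC = 2.28×10^6 Pa, τ_CB = 4.60×10^5 Pa; maximum is in AC.
τ_max = T_AC·r/J = 9.919·0.0140/6.12×10^-8 = 2.277×10^6 Pa.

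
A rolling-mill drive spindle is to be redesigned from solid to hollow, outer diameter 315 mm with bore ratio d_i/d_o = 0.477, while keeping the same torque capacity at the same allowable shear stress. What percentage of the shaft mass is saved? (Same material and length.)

20.0 %

Equal τ_max and T ⇒ the solid shaft needs d_s³ = d_o³(1−k⁴), so d_s = 315·(1−0.477⁴)^(1/3) = 309.5 mm.
Area ratio A_h/A_s = d_o²(1−k²)/d_s² = (1−k²)/(1−k⁴)^(2/3) = 0.8003.
Mass saving = 1 − 0.8003 = 20.0 %.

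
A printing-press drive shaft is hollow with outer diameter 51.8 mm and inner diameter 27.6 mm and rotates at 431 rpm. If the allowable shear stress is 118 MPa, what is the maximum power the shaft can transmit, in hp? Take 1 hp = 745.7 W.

179 hp

J = π(d_o⁴ − d_i⁴)/32 = π(0.0518⁴ − 0.0276⁴)/32 = 6.499×10^-7 m⁴.
T_max = τ_allow·J/r = 1.18×10^8 × 6.499×10^-7 / 0.0259 = 2961 N·m.
ω = 2π·431/60 = 45.13 rad/s, so P_max = T_max·ω = 1.336×10^5 W.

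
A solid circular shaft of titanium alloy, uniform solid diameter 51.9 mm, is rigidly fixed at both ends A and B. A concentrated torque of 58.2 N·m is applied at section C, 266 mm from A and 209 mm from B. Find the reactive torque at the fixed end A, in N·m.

With uniform GJ and both ends fixed, compatibility θ_AC = θ_CB gives T_A·a = T_B·b, together with T_A + T_B = T₀.
T_A = T₀·b/(a+b) = 58.20·209/475.0 = 25.61 N·m; T_B = 32.59 N·m.

25.6 N·m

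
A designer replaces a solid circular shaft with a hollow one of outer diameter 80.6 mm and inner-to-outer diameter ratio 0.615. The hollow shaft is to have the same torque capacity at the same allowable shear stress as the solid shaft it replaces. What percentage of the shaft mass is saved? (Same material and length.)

31.1 %

Equal τ_max and T ⇒ the solid shaft needs d_s³ = d_o³(1−k⁴), so d_s = 80.6·(1−0.615⁴)^(1/3) = 76.56 mm.
Area ratio A_h/A_s = d_o²(1−k²)/d_s² = (1−k²)/(1−k⁴)^(2/3) = 0.6892.
Mass saving = 1 − 0.6892 = 31.1 %.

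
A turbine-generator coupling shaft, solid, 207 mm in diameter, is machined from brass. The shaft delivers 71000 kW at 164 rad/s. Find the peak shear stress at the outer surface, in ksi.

36.1 ksi

ω = 164 rad/s, so T = P/ω = 71000×10³ / 164.0 = 432900 N·m.
J = πd⁴/32 = π(0.207)⁴/32 = 1.803×10^-4 m⁴.
τ_max = T·r/J = 432900 × 0.103 / 1.803×10^-4 = 2.486×10^8 Pa.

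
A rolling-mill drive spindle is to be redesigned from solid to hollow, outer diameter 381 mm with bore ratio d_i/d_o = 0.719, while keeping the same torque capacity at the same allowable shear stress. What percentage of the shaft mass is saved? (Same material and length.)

Equal τ_max and T ⇒ the solid shaft needs d_s³ = d_o³(1−k⁴), so d_s = 381·(1−0.719⁴)^(1/3) = 343.5 mm.
Area ratio A_h/A_s = d_o²(1−k²)/d_s² = (1−k²)/(1−k⁴)^(2/3) = 0.5943.
Mass saving = 1 − 0.5943 = 40.6 %.

40.6 %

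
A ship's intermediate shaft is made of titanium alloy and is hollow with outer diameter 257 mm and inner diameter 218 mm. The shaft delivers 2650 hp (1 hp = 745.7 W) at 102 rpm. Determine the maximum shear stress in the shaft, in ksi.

ω = 2π·102/60 = 10.68 rad/s, so T = P/ω = 2650×745.7 / 10.68 = 185000 N·m.
J = π(d_o⁴ − d_i⁴)/32 = π(0.257⁴ − 0.218⁴)/32 = 2.066×10^-4 m⁴.
τ_max = T·r/J = 185000 × 0.129 / 2.066×10^-4 = 1.151×10^8 Pa.

16.7 ksi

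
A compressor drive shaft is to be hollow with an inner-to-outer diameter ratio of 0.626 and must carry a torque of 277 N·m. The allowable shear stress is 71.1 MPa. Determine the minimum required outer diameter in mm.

28.6 mm

For a hollow shaft with d_i/d_o = 0.626: τ_max = 16T/(π d_o³ (1−k⁴)), so d_o = [16T/(π τ_allow (1−k⁴))]^(1/3) = [16·277.0/(π·7.11×10^7·0.8464)]^(1/3) = 0.02862 m.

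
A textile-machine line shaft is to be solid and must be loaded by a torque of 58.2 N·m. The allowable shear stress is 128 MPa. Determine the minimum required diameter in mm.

13.2 mm

For a solid shaft τ_max = 16T/(πd³), so d = (16T/(π τ_allow))^(1/3) = (16·58.20/(π·1.28×10^8))^(1/3) = 0.01323 m.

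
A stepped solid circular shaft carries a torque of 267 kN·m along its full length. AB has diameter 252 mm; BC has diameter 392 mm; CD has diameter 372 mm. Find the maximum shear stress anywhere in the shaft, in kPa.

85000 kPa

Under the same torque, τ_max = 16T/(πd³) is largest where d is smallest — segment AB (d = 252 mm).
τ_max = 16·267000/(π·(0.252)³) = 8.497×10^7 Pa.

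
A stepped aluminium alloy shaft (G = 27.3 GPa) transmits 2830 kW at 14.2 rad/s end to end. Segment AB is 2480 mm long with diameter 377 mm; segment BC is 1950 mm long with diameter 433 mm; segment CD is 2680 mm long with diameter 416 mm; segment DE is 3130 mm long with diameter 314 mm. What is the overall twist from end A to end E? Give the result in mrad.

ω = 14.2 rad/s, so T = P/ω = 2830×10³ / 14.20 = 199300 N·m.
J_AB = π(0.377)⁴/32 = 1.98×10^-3 m⁴; J_BC = π(0.433)⁴/32 = 3.45×10^-3 m⁴; J_CD = π(0.416)⁴/32 = 2.94×10^-3 m⁴; J_DE = π(0.314)⁴/32 = 9.54×10^-4 m⁴.
θ = (T/G)·Σ L_i/J_i = (199300/27.3×10⁹)·(2.48/1.98×10^-3 + 1.95/3.45×10^-3 + 2.68/2.94×10^-3 + 3.13/9.54×10^-4) = 0.04385 rad.

43.9 mrad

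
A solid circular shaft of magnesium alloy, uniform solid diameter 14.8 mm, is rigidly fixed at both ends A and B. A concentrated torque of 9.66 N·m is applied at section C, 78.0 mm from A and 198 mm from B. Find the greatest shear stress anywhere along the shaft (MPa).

10.9 MPa

With uniform GJ and both ends fixed, compatibility θ_AC = θ_CB gives T_A·a = T_B·b, together with T_A + T_B = T₀.
T_A = T₀·b/(a+b) = 9.660·198/276.0 = 6.930 N·m; T_B = 2.730 N·m.
τ in each portion: τ_AC = 1.09×10^7 Pa, τ_CB = 4.29×10^6 Pa; maximum is in AC.
τ_max = T_AC·r/J = 6.930·0.00740/4.71×10^-9 = 1.089×10^7 Pa.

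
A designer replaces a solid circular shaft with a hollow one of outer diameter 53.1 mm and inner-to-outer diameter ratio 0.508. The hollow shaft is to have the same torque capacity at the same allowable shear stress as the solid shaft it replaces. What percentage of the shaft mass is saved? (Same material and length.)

Equal τ_max and T ⇒ the solid shaft needs d_s³ = d_o³(1−k⁴), so d_s = 53.1·(1−0.508⁴)^(1/3) = 51.89 mm.
Area ratio A_h/A_s = d_o²(1−k²)/d_s² = (1−k²)/(1−k⁴)^(2/3) = 0.7768.
Mass saving = 1 − 0.7768 = 22.3 %.

22.3 %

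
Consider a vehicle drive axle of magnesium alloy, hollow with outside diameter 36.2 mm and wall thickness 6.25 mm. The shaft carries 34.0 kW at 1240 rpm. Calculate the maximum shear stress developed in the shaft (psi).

ω = 2π·1240/60 = 129.9 rad/s, so T = P/ω = 34.0×10³ / 129.9 = 261.8 N·m.
J = π(d_o⁴ − d_i⁴)/32 = π(0.0362⁴ − 0.0237⁴)/32 = 1.376×10^-7 m⁴.
τ_max = T·r/J = 261.8 × 0.0181 / 1.376×10^-7 = 3.444×10^7 Pa.

4990 psi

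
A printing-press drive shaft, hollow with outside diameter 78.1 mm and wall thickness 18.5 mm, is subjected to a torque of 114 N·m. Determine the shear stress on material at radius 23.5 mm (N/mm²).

J = π(d_o⁴ − d_i⁴)/32 = π(0.0781⁴ − 0.0411⁴)/32 = 3.372×10^-6 m⁴.
Shear stress varies linearly with radius: τ = T·r/J = 114.0 × 0.0235 / 3.372×10^-6 = 7.944×10^5 Pa.

0.794 N/mm²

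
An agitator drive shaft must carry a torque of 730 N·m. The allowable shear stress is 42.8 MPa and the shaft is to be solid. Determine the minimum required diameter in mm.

For a solid shaft τ_max = 16T/(πd³), so d = (16T/(π τ_allow))^(1/3) = (16·730.0/(π·4.28×10^7))^(1/3) = 0.04429 m.

44.3 mm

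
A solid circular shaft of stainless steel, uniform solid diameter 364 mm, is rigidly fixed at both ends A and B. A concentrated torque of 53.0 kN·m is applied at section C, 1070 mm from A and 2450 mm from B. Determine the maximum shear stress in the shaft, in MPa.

With uniform GJ and both ends fixed, compatibility θ_AC = θ_CB gives T_A·a = T_B·b, together with T_A + T_B = T₀.
T_A = T₀·b/(a+b) = 53000·2450/3520 = 36890 N·m; T_B = 16110 N·m.
τ in each portion: τ_AC = 3.90×10^6 Pa, τ_CB = 1.70×10^6 Pa; maximum is in AC.
τ_max = T_AC·r/J = 36890·0.182/1.72×10^-3 = 3.896×10^6 Pa.

3.90 MPa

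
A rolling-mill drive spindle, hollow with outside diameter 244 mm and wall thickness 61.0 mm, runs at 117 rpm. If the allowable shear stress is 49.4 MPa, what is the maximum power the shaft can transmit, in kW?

J = π(d_o⁴ − d_i⁴)/32 = π(0.244⁴ − 0.122⁴)/32 = 3.262×10^-4 m⁴.
T_max = τ_allow·J/r = 4.94×10^7 × 3.262×10^-4 / 0.122 = 132100 N·m.
ω = 2π·117/60 = 12.25 rad/s, so P_max = T_max·ω = 1.618×10^6 W.

1620 kW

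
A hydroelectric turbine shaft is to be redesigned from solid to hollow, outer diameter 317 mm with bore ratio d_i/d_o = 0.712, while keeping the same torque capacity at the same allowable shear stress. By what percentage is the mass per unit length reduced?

39.9 %

Equal τ_max and T ⇒ the solid shaft needs d_s³ = d_o³(1−k⁴), so d_s = 317·(1−0.712⁴)^(1/3) = 287.1 mm.
Area ratio A_h/A_s = d_o²(1−k²)/d_s² = (1−k²)/(1−k⁴)^(2/3) = 0.6010.
Mass saving = 1 − 0.6010 = 39.9 %.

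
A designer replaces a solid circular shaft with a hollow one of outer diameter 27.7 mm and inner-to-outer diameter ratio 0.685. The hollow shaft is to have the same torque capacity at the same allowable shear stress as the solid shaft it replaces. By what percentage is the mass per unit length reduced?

Equal τ_max and T ⇒ the solid shaft needs d_s³ = d_o³(1−k⁴), so d_s = 27.7·(1−0.685⁴)^(1/3) = 25.50 mm.
Area ratio A_h/A_s = d_o²(1−k²)/d_s² = (1−k²)/(1−k⁴)^(2/3) = 0.6265.
Mass saving = 1 − 0.6265 = 37.4 %.

37.4 %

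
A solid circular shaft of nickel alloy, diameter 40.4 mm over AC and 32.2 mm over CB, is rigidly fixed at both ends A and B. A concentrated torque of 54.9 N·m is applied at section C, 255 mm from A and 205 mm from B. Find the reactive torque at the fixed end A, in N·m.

Compatibility: T_A·a/J_AC = T_B·b/J_CB with T_A + T_B = T₀.
J_AC = 2.62×10^-7 m⁴, J_CB = 1.06×10^-7 m⁴, so T_A = T₀·(J_AC/a)/((J_AC/a)+(J_CB/b)) = 36.55 N·m, T_B = 18.35 N·m.

36.6 N·m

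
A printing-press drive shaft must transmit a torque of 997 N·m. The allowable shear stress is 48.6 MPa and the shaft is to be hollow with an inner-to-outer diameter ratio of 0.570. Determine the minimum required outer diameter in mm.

48.9 mm

For a hollow shaft with d_i/d_o = 0.570: τ_max = 16T/(π d_o³ (1−k⁴)), so d_o = [16T/(π τ_allow (1−k⁴))]^(1/3) = [16·997.0/(π·4.86×10^7·0.8944)]^(1/3) = 0.04888 m.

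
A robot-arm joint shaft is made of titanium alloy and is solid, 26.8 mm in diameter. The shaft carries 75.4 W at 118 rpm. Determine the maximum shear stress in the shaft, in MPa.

ω = 2π·118/60 = 12.36 rad/s, so T = P/ω = 75.4 / 12.36 = 6.102 N·m.
J = πd⁴/32 = π(0.0268)⁴/32 = 5.065×10^-8 m⁴.
τ_max = T·r/J = 6.102 × 0.0134 / 5.065×10^-8 = 1.614×10^6 Pa.

1.61 MPa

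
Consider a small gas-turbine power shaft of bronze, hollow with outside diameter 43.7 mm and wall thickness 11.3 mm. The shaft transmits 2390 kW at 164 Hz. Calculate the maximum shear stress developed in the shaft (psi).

ω = 2π·164 = 1030 rad/s, so T = P/ω = 2390×10³ / 1030 = 2319 N·m.
J = π(d_o⁴ − d_i⁴)/32 = π(0.0437⁴ − 0.0211⁴)/32 = 3.386×10^-7 m⁴.
τ_max = T·r/J = 2319 × 0.0219 / 3.386×10^-7 = 1.497×10^8 Pa.

21700 psi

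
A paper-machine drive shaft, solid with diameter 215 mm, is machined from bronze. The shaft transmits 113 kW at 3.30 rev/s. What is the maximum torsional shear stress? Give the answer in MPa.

2.79 MPa

ω = 2π·3.30 = 20.73 rad/s, so T = P/ω = 113×10³ / 20.73 = 5450 N·m.
J = πd⁴/32 = π(0.215)⁴/32 = 2.098×10^-4 m⁴.
τ_max = T·r/J = 5450 × 0.107 / 2.098×10^-4 = 2.793×10^6 Pa.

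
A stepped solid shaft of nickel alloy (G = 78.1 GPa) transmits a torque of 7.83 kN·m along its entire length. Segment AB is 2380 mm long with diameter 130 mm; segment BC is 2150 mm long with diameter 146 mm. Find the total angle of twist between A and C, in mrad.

13.3 mrad

J_AB = π(0.130)⁴/32 = 2.80×10^-5 m⁴; J_BC = π(0.146)⁴/32 = 4.46×10^-5 m⁴.
θ = (T/G)·Σ L_i/J_i = (7830/78.1×10⁹)·(2.38/2.80×10^-5 + 2.15/4.46×10^-5) = 0.01334 rad.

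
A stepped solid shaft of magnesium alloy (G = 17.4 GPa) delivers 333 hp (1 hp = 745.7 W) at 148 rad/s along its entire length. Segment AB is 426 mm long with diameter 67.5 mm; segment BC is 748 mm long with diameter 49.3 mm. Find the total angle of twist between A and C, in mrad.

145 mrad

ω = 148 rad/s, so T = P/ω = 333×745.7 / 148.0 = 1678 N·m.
J_AB = π(0.0675)⁴/32 = 2.04×10^-6 m⁴; J_BC = π(0.0493)⁴/32 = 5.80×10^-7 m⁴.
θ = (T/G)·Σ L_i/J_i = (1678/17.4×10⁹)·(0.426/2.04×10^-6 + 0.748/5.80×10^-7) = 0.1445 rad.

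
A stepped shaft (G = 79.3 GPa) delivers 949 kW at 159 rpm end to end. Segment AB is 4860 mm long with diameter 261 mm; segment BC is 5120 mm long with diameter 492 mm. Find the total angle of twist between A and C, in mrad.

ω = 2π·159/60 = 16.65 rad/s, so T = P/ω = 949×10³ / 16.65 = 57000 N·m.
J_AB = π(0.261)⁴/32 = 4.56×10^-4 m⁴; J_BC = π(0.492)⁴/32 = 5.75×10^-3 m⁴.
θ = (T/G)·Σ L_i/J_i = (57000/79.3×10⁹)·(4.86/4.56×10^-4 + 5.12/5.75×10^-3) = 8.307×10^-3 rad.

8.31 mrad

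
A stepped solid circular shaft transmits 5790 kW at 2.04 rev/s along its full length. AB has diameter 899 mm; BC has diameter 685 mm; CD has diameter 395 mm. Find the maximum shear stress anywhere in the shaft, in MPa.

ω = 2π·2.04 = 12.82 rad/s, so T = P/ω = 5790×10³ / 12.82 = 451700 N·m.
Under the same torque, τ_max = 16T/(πd³) is largest where d is smallest — segment CD (d = 395 mm).
τ_max = 16·451700/(π·(0.395)³) = 3.733×10^7 Pa.

37.3 MPa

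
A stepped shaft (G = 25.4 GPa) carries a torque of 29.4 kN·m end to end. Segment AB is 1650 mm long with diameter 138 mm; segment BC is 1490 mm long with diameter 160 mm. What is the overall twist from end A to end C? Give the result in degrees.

J_AB = π(0.138)⁴/32 = 3.56×10^-5 m⁴; J_BC = π(0.160)⁴/32 = 6.43×10^-5 m⁴.
θ = (T/G)·Σ L_i/J_i = (29400/25.4×10⁹)·(1.65/3.56×10^-5 + 1.49/6.43×10^-5) = 0.08044 rad.

4.61°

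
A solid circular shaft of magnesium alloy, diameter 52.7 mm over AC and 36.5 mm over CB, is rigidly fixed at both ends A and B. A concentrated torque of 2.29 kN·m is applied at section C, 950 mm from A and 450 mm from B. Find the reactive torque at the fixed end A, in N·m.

Compatibility: T_A·a/J_AC = T_B·b/J_CB with T_A + T_B = T₀.
J_AC = 7.57×10^-7 m⁴, J_CB = 1.74×10^-7 m⁴, so T_A = T₀·(J_AC/a)/((J_AC/a)+(J_CB/b)) = 1541 N·m, T_B = 748.7 N·m.

1540 N·m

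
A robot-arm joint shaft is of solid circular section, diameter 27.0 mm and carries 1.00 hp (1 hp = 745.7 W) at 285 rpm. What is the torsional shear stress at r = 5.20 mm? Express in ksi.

0.361 ksi

ω = 2π·285/60 = 29.85 rad/s, so T = P/ω = 1.00×745.7 / 29.85 = 24.99 N·m.
J = πd⁴/32 = π(0.0270)⁴/32 = 5.217×10^-8 m⁴.
Shear stress varies linearly with radius: τ = T·r/J = 24.99 × 0.00520 / 5.217×10^-8 = 2.490×10^6 Pa.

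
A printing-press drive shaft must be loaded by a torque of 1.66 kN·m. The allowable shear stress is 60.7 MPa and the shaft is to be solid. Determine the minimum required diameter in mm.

51.8 mm

For a solid shaft τ_max = 16T/(πd³), so d = (16T/(π τ_allow))^(1/3) = (16·1660/(π·6.07×10^7))^(1/3) = 0.05184 m.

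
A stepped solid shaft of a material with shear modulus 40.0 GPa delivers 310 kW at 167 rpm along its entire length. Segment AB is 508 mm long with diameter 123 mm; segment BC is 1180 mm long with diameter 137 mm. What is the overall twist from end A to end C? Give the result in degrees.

ω = 2π·167/60 = 17.49 rad/s, so T = P/ω = 310×10³ / 17.49 = 17730 N·m.
J_AB = π(0.123)⁴/32 = 2.25×10^-5 m⁴; J_BC = π(0.137)⁴/32 = 3.46×10^-5 m⁴.
θ = (T/G)·Σ L_i/J_i = (17730/40.0×10⁹)·(0.508/2.25×10^-5 + 1.18/3.46×10^-5) = 0.02514 rad.

1.44°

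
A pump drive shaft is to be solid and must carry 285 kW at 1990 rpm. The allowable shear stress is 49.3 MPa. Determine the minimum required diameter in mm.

ω = 2π·1990/60 = 208.4 rad/s, so T = P/ω = 285×10³ / 208.4 = 1368 N·m.
For a solid shaft τ_max = 16T/(πd³), so d = (16T/(π τ_allow))^(1/3) = (16·1368/(π·4.93×10^7))^(1/3) = 0.05208 m.

52.1 mm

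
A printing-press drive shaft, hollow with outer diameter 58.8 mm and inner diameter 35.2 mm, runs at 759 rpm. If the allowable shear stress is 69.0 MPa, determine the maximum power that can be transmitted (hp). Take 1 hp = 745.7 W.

J = π(d_o⁴ − d_i⁴)/32 = π(0.0588⁴ − 0.0352⁴)/32 = 1.023×10^-6 m⁴.
T_max = τ_allow·J/r = 6.90×10^7 × 1.023×10^-6 / 0.0294 = 2401 N·m.
ω = 2π·759/60 = 79.48 rad/s, so P_max = T_max·ω = 1.908×10^5 W.

256 hp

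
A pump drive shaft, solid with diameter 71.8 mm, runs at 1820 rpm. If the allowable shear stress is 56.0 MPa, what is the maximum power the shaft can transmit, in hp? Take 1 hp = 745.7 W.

J = πd⁴/32 = π(0.0718)⁴/32 = 2.609×10^-6 m⁴.
T_max = τ_allow·J/r = 5.60×10^7 × 2.609×10^-6 / 0.0359 = 4070 N·m.
ω = 2π·1820/60 = 190.6 rad/s, so P_max = T_max·ω = 7.757×10^5 W.

1040 hp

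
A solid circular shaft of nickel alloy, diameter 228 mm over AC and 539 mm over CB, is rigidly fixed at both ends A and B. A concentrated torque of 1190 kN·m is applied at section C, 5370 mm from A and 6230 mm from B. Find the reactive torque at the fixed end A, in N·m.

Compatibility: T_A·a/J_AC = T_B·b/J_CB with T_A + T_B = T₀.
J_AC = 2.65×10^-4 m⁴, J_CB = 8.29×10^-3 m⁴, so T_A = T₀·(J_AC/a)/((J_AC/a)+(J_CB/b)) = 42620 N·m, T_B = 1.147e6 N·m.

42600 N·m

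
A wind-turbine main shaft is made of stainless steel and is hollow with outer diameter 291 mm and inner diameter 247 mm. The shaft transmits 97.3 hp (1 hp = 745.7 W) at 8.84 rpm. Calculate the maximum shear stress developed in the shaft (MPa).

ω = 2π·8.84/60 = 0.9257 rad/s, so T = P/ω = 97.3×745.7 / 0.9257 = 78380 N·m.
J = π(d_o⁴ − d_i⁴)/32 = π(0.291⁴ − 0.247⁴)/32 = 3.386×10^-4 m⁴.
τ_max = T·r/J = 78380 × 0.145 / 3.386×10^-4 = 3.368×10^7 Pa.

33.7 MPa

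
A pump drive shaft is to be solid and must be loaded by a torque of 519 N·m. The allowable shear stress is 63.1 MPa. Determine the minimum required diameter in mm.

For a solid shaft τ_max = 16T/(πd³), so d = (16T/(π τ_allow))^(1/3) = (16·519.0/(π·6.31×10^7))^(1/3) = 0.03473 m.

34.7 mm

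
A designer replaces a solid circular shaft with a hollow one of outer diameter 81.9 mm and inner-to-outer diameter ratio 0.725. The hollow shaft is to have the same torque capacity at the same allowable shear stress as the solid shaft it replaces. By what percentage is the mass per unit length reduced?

41.2 %

Equal τ_max and T ⇒ the solid shaft needs d_s³ = d_o³(1−k⁴), so d_s = 81.9·(1−0.725⁴)^(1/3) = 73.53 mm.
Area ratio A_h/A_s = d_o²(1−k²)/d_s² = (1−k²)/(1−k⁴)^(2/3) = 0.5885.
Mass saving = 1 − 0.5885 = 41.2 %.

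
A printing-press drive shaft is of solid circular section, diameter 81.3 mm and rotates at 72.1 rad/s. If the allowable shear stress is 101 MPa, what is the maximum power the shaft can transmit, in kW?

J = πd⁴/32 = π(0.0813)⁴/32 = 4.289×10^-6 m⁴.
T_max = τ_allow·J/r = 1.01×10^8 × 4.289×10^-6 / 0.0406 = 10660 N·m.
ω = 72.1 rad/s, so P_max = T_max·ω = 7.683×10^5 W.

768 kW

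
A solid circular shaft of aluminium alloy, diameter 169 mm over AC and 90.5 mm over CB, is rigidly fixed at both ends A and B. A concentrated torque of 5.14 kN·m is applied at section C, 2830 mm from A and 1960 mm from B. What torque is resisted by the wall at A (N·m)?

Compatibility: T_A·a/J_AC = T_B·b/J_CB with T_A + T_B = T₀.
J_AC = 8.01×10^-5 m⁴, J_CB = 6.59×10^-6 m⁴, so T_A = T₀·(J_AC/a)/((J_AC/a)+(J_CB/b)) = 4594 N·m, T_B = 545.5 N·m.

4590 N·m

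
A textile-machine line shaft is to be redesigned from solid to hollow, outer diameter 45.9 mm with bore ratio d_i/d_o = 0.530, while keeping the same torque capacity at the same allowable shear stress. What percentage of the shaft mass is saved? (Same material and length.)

24.0 %

Equal τ_max and T ⇒ the solid shaft needs d_s³ = d_o³(1−k⁴), so d_s = 45.9·(1−0.530⁴)^(1/3) = 44.66 mm.
Area ratio A_h/A_s = d_o²(1−k²)/d_s² = (1−k²)/(1−k⁴)^(2/3) = 0.7596.
Mass saving = 1 − 0.7596 = 24.0 %.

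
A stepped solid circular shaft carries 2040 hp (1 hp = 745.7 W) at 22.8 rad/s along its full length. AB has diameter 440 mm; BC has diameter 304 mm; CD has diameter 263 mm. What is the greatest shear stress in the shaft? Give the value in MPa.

18.7 MPa

ω = 22.8 rad/s, so T = P/ω = 2040×745.7 / 22.80 = 66720 N·m.
Under the same torque, τ_max = 16T/(πd³) is largest where d is smallest — segment CD (d = 263 mm).
τ_max = 16·66720/(π·(0.263)³) = 1.868×10^7 Pa.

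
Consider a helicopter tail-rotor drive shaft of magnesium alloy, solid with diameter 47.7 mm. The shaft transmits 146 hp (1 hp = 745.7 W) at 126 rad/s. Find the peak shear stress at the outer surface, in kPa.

ω = 126 rad/s, so T = P/ω = 146×745.7 / 126.0 = 864.1 N·m.
J = πd⁴/32 = π(0.0477)⁴/32 = 5.082×10^-7 m⁴.
τ_max = T·r/J = 864.1 × 0.0239 / 5.082×10^-7 = 4.055×10^7 Pa.

40500 kPa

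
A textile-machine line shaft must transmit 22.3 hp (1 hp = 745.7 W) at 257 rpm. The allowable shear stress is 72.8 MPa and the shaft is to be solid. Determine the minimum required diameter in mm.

ω = 2π·257/60 = 26.91 rad/s, so T = P/ω = 22.3×745.7 / 26.91 = 617.9 N·m.
For a solid shaft τ_max = 16T/(πd³), so d = (16T/(π τ_allow))^(1/3) = (16·617.9/(π·7.28×10^7))^(1/3) = 0.03510 m.

35.1 mm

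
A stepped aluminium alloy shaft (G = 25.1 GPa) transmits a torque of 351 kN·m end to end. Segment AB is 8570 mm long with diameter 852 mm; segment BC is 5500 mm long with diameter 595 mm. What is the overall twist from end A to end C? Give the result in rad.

J_AB = π(0.852)⁴/32 = 0.0517 m⁴; J_BC = π(0.595)⁴/32 = 0.0123 m⁴.
θ = (T/G)·Σ L_i/J_i = (351000/25.1×10⁹)·(8.57/0.0517 + 5.50/0.0123) = 8.567×10^-3 rad.

0.00857 rad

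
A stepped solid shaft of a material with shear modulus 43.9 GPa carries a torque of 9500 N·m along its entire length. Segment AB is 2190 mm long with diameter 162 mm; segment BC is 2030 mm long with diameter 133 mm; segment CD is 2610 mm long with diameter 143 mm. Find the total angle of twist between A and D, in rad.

J_AB = π(0.162)⁴/32 = 6.76×10^-5 m⁴; J_BC = π(0.133)⁴/32 = 3.07×10^-5 m⁴; J_CD = π(0.143)⁴/32 = 4.11×10^-5 m⁴.
θ = (T/G)·Σ L_i/J_i = (9500/43.9×10⁹)·(2.19/6.76×10^-5 + 2.03/3.07×10^-5 + 2.61/4.11×10^-5) = 0.03507 rad.

0.0351 rad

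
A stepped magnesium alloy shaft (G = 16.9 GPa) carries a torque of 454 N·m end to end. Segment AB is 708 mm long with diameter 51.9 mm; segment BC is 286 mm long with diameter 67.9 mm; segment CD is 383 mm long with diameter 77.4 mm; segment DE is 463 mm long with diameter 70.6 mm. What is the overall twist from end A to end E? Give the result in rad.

0.0384 rad

J_AB = π(0.0519)⁴/32 = 7.12×10^-7 m⁴; J_BC = π(0.0679)⁴/32 = 2.09×10^-6 m⁴; J_CD = π(0.0774)⁴/32 = 3.52×10^-6 m⁴; J_DE = π(0.0706)⁴/32 = 2.44×10^-6 m⁴.
θ = (T/G)·Σ L_i/J_i = (454.0/16.9×10⁹)·(0.708/7.12×10^-7 + 0.286/2.09×10^-6 + 0.383/3.52×10^-6 + 0.463/2.44×10^-6) = 0.03840 rad.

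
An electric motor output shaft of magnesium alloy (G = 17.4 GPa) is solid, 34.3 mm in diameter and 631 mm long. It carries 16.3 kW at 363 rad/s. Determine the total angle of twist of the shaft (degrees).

ω = 363 rad/s, so T = P/ω = 16.3×10³ / 363.0 = 44.90 N·m.
J = πd⁴/32 = π(0.0343)⁴/32 = 1.359×10^-7 m⁴.
θ = T·L/(G·J) = 44.90 × 0.631 / (17.4×10⁹ × 1.359×10^-7) = 0.01198 rad.

0.687°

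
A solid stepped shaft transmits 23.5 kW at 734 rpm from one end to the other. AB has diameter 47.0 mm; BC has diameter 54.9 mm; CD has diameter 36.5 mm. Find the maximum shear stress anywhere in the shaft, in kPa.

ω = 2π·734/60 = 76.86 rad/s, so T = P/ω = 23.5×10³ / 76.86 = 305.7 N·m.
Under the same torque, τ_max = 16T/(πd³) is largest where d is smallest — segment CD (d = 36.5 mm).
τ_max = 16·305.7/(π·(0.0365)³) = 3.202×10^7 Pa.

32000 kPa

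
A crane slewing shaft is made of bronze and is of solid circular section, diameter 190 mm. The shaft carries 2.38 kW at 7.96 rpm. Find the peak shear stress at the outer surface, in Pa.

ω = 2π·7.96/60 = 0.8336 rad/s, so T = P/ω = 2.38×10³ / 0.8336 = 2855 N·m.
J = πd⁴/32 = π(0.190)⁴/32 = 1.279×10^-4 m⁴.
τ_max = T·r/J = 2855 × 0.0950 / 1.279×10^-4 = 2.120×10^6 Pa.

2.12e6 Pa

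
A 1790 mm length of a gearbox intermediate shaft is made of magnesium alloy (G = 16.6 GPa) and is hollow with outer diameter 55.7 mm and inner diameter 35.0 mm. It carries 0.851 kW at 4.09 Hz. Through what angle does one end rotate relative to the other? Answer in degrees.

0.256°

ω = 2π·4.09 = 25.70 rad/s, so T = P/ω = 0.851×10³ / 25.70 = 33.12 N·m.
J = π(d_o⁴ − d_i⁴)/32 = π(0.0557⁴ − 0.0350⁴)/32 = 7.977×10^-7 m⁴.
θ = T·L/(G·J) = 33.12 × 1.79 / (16.6×10⁹ × 7.977×10^-7) = 4.477×10^-3 rad.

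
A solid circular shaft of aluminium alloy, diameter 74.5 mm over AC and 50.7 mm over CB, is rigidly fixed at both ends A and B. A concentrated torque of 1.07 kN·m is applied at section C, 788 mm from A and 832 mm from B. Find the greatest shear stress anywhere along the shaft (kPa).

Compatibility: T_A·a/J_AC = T_B·b/J_CB with T_A + T_B = T₀.
J_AC = 3.02×10^-6 m⁴, J_CB = 6.49×10^-7 m⁴, so T_A = T₀·(J_AC/a)/((J_AC/a)+(J_CB/b)) = 889.3 N·m, T_B = 180.7 N·m.
τ in each portion: τ_AC = 1.10×10^7 Pa, τ_CB = 7.06×10^6 Pa; maximum is in AC.
τ_max = T_AC·r/J = 889.3·0.0372/3.02×10^-6 = 1.095×10^7 Pa.

11000 kPa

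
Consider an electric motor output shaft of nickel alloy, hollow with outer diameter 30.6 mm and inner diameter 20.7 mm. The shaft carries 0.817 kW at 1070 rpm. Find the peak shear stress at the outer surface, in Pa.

ω = 2π·1070/60 = 112.1 rad/s, so T = P/ω = 0.817×10³ / 112.1 = 7.291 N·m.
J = π(d_o⁴ − d_i⁴)/32 = π(0.0306⁴ − 0.0207⁴)/32 = 6.805×10^-8 m⁴.
τ_max = T·r/J = 7.291 × 0.0153 / 6.805×10^-8 = 1.639×10^6 Pa.

1.64e6 Pa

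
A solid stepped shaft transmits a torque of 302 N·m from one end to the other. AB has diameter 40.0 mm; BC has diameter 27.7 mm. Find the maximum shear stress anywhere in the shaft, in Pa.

Under the same torque, τ_max = 16T/(πd³) is largest where d is smallest — segment BC (d = 27.7 mm).
τ_max = 16·302.0/(π·(0.0277)³) = 7.237×10^7 Pa.

7.24e7 Pa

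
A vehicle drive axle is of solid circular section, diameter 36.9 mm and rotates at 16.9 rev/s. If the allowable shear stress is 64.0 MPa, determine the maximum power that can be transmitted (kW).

67.0 kW

J = πd⁴/32 = π(0.0369)⁴/32 = 1.820×10^-7 m⁴.
T_max = τ_allow·J/r = 6.40×10^7 × 1.820×10^-7 / 0.0184 = 631.4 N·m.
ω = 2π·16.9 = 106.2 rad/s, so P_max = T_max·ω = 6.704×10^4 W.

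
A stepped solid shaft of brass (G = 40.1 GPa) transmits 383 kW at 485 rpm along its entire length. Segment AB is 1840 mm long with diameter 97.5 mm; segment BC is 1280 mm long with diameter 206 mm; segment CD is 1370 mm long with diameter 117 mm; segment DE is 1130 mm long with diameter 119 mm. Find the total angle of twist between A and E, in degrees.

ω = 2π·485/60 = 50.79 rad/s, so T = P/ω = 383×10³ / 50.79 = 7541 N·m.
J_AB = π(0.0975)⁴/32 = 8.87×10^-6 m⁴; J_BC = π(0.206)⁴/32 = 1.77×10^-4 m⁴; J_CD = π(0.117)⁴/32 = 1.84×10^-5 m⁴; J_DE = π(0.119)⁴/32 = 1.97×10^-5 m⁴.
θ = (T/G)·Σ L_i/J_i = (7541/40.1×10⁹)·(1.84/8.87×10^-6 + 1.28/1.77×10^-4 + 1.37/1.84×10^-5 + 1.13/1.97×10^-5) = 0.06516 rad.

3.73°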